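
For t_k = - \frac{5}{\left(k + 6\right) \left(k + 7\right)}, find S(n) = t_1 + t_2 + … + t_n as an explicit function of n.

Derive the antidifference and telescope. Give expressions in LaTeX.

Ratio r(k) = (k + 6)/(k + 8).
Take A(k)=k + 6, B(k)=k + 8, C(k)=1.
f must satisfy (k + 6)·f(k+1) − (k + 7)·f(k) = 1.
Bound: deg f ≤ 1.
Coefficient equations give f(k) = k/6.
R(k) = B(k−1)·f(k)/C(k) = k*(k + 7)/6; s_k = R·t_k = -5*k/(6*k + 36).
Check: Δs_k = -5/(k**2 + 13*k + 42). ✓
Telescope: S(n) = s_(n+1) − s_(1) = 5*(-n - 1)/(6*(n + 7)) − (-5/42) = -5*n/(7*n + 49).

S(n) = - \frac{5 n}{7 n + 49}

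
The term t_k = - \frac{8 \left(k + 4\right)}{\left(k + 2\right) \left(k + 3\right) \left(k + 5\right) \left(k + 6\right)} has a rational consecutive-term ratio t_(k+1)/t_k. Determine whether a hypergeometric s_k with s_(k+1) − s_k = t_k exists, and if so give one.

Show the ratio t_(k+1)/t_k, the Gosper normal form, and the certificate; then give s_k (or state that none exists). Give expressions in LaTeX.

s_k = \frac{2 k \left(- k - 7\right)}{5 \left(k^{2} + 7 k + 10\right)}

Compute t_(k+1)/t_k: get (k + 2)*(k + 5)**2/((k + 4)**2*(k + 7)).
So A=k + 2 and B=k + 7, with C=k**2 + 8*k + 16.
f must satisfy (k + 2)·f(k+1) − (k + 6)·f(k) = k**2 + 8*k + 16.
Bound: deg f ≤ 4.
Solve for f: f(k) = k*(k + 3)*(k + 4)*(k + 7)/20 (degree 4 ≤ 4).
Get s_k = R·t_k = 2*k*(-k - 7)/(5*(k**2 + 7*k + 10)) with R(k) = B(k−1)f(k)/C(k) = k*(k + 3)*(k + 6)*(k + 7)/(20*(k + 4)).
Δs = 8*(-k - 4)/(k**4 + 16*k**3 + 91*k**2 + 216*k + 180), as required.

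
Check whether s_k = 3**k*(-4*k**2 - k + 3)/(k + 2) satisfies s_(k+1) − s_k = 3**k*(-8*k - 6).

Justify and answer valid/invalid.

Invalid: residual 3**k*(8*k**2 + 18*k + 15)/(k**2 + 5*k + 6) ≠ 0.

s_(k+1) = 3**(k + 1)*(-k - 4*(k + 1)**2 + 2)/(k + 3)
s_(k+1) − s_k = 3**k*(-8*k**3 - 38*k**2 - 60*k - 21)/(k**2 + 5*k + 6)
(s_(k+1) − s_k) − t_k = 3**k*(8*k**2 + 18*k + 15)/(k**2 + 5*k + 6)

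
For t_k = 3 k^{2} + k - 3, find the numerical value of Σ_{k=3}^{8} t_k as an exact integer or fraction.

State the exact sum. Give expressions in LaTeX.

Σ = 612

t_(k+1)/t_k = (k + 3*(k + 1)**2 - 2)/(3*k**2 + k - 3).
Factor: A=1; B=1; C=k**2 + k/3 - 1.
f must satisfy (1)·f(k+1) − (1)·f(k) = k**2 + k/3 - 1.
deg f ≤ 3 (via 0,0,2).
Solve for f: f(k) = k*(k**2 - k - 3)/3 (degree 3 ≤ 3).
Get s_k = R·t_k = k*(k**2 - k - 3) with R(k) = B(k−1)f(k)/C(k) = k*(k**2 - k - 3)/(3*k**2 + k - 3).
Δs = 3*k**2 + k - 3, as required.
Evaluate s at k=9 and k=3: 621 and 9; difference 612.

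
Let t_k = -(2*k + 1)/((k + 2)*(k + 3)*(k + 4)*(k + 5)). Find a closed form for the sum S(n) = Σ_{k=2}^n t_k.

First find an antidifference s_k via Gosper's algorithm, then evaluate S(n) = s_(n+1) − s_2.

r(k) = (k + 2)*(2*k + 3)/((k + 6)*(2*k + 1)) after simplifying.
Gosper form: A/B · C(k+1)/C(k) with A=k + 2, B=k + 6, C=k + 1/2.
Need (k + 2)·f(k+1) − (k + 5)·f(k) = k + 1/2.
d = 3 from the (1,1,1) case.
Coefficient equations give f(k) = k*(k**2 + 9*k + 2)/48.
R(k) = B(k−1)·f(k)/C(k) = k*(k + 5)*(k**2 + 9*k + 2)/(24*(2*k + 1)); s_k = R·t_k = k*(-k**2 - 9*k - 2)/(24*(k + 2)*(k + 3)*(k + 4)).
Δs = (-2*k - 1)/(k**4 + 14*k**3 + 71*k**2 + 154*k + 120), as required.
Σ_(k=2)^n t_k = s_(n+1) − s_(2) = ((-n**3 - 12*n**2 - 23*n - 12)/(24*(n**3 + 12*n**2 + 47*n + 60))) − (-1/60), i.e. (-n**3 - 12*n**2 - 7*n + 20)/(40*(n**3 + 12*n**2 + 47*n + 60)).

S(n) = (-n**3 - 12*n**2 - 7*n + 20)/(40*(n**3 + 12*n**2 + 47*n + 60))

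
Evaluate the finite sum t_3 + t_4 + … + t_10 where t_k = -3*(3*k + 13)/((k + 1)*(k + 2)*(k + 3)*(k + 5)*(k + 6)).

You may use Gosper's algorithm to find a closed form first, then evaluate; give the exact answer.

Compute t_(k+1)/t_k: get (k + 1)*(k + 5)*(3*k + 16)/((k + 4)*(k + 7)*(3*k + 13)).
So A=k + 1 and B=k + 7, with C=k**2 + 25*k/3 + 52/3.
Need (k + 1)·f(k+1) − (k + 6)·f(k) = k**2 + 25*k/3 + 52/3.
Bound: deg f ≤ 5.
A polynomial solution: f(k) = k*(k + 3)*(k + 4)*(k**2 + 8*k + 17)/30.
Get s_k = R·t_k = 3*k*(-k**2 - 8*k - 17)/(10*(k**3 + 8*k**2 + 17*k + 10)) with R(k) = B(k−1)f(k)/C(k) = k*(k + 3)*(k + 6)*(k**2 + 8*k + 17)/(10*(3*k + 13)).
Check: Δs_k = 3*(-3*k - 13)/(k**5 + 17*k**4 + 107*k**3 + 307*k**2 + 396*k + 180). ✓
Sum = s_(11) − s_(3); s_(11) = -1243/4160, s_(3) = -9/32 ⇒ -73/4160.

Σ = -73/4160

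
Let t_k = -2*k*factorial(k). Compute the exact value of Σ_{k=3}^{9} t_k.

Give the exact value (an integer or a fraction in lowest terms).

Σ = -7257588

Ratio r(k) = (k + 1)**2/k.
Factor: A=k + 1; B=1; C=k.
Need (k + 1)·f(k+1) − (1)·f(k) = k.
Degrees (1,0,1) ⇒ d ≤ 0.
A polynomial solution: f(k) = 1.
Then R = B(k−1)f/C = 1/k, so s_k = R(k)·t_k = -2*factorial(k).
s_(k+1) − s_k = -2*k*factorial(k) = t_k.
Σ_(k=3)^(9) t_k = s_(10) − s_(3) = -7257600 − (-12) = -7257588.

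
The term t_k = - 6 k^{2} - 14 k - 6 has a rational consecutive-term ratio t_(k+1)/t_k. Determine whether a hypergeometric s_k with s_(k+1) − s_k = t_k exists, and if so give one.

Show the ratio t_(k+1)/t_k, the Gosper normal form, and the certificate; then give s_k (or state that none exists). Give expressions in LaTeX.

Compute t_(k+1)/t_k: get (3*k**2 + 13*k + 13)/(3*k**2 + 7*k + 3).
Gosper form: A/B · C(k+1)/C(k) with A=1, B=1, C=k**2 + 7*k/3 + 1.
Key eq: (1)·f(k+1) = (1)·f(k) + (k**2 + 7*k/3 + 1).
From deg A=0, deg B=0, deg C=2: d=3.
A polynomial solution: f(k) = k**2*(k + 2)/3.
R(k) = B(k−1)·f(k)/C(k) = k**2*(k + 2)/(3*k**2 + 7*k + 3); s_k = R·t_k = 2*k**2*(-k - 2).
Δs = -6*k**2 - 14*k - 6, as required.

s_k = 2 k^{2} \left(- k - 2\right)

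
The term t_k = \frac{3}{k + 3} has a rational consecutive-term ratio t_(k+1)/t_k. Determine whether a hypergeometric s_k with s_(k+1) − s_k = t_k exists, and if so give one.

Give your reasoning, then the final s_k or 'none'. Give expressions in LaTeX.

no hypergeometric antidifference exists

Step 1: r(k) = (k + 3)/(k + 4).
Take A(k)=k + 3, B(k)=k + 4, C(k)=1.
f must satisfy (k + 3)·f(k+1) − (k + 3)·f(k) = 1.
Degrees (1,1,0) ⇒ d ≤ 0.
Generic f = c0 gives residual -1; -1 = 0 cannot hold, so t_k is not Gosper-summable.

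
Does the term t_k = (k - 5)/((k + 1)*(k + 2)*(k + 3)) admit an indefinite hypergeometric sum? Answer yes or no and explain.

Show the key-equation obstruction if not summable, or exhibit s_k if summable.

Step 1: r(k) = (k - 4)*(k + 1)/((k - 5)*(k + 4)).
Factor: A=k + 1; B=k + 4; C=k - 5.
Solve (k + 1)·f(k+1) − (k + 3)·f(k) = k - 5.
d = 2 from the (1,1,1) case.
Solving with deg f ≤ 2: f(k) = -k*(k + 4).
R(k) = B(k−1)·f(k)/C(k) = -k*(k + 3)*(k + 4)/(k - 5); s_k = R·t_k = k*(-k - 4)/((k + 1)*(k + 2)).
Check: Δs_k = (k - 5)/(k**3 + 6*k**2 + 11*k + 6). ✓

Yes. s_k = k*(-k - 4)/((k + 1)*(k + 2)).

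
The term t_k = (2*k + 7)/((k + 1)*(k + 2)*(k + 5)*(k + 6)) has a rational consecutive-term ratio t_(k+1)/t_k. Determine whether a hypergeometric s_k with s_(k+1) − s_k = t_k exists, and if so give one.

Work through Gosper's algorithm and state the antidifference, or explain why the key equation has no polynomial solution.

s_k = k*(k + 6)/(5*(k**2 + 6*k + 5))

Ratio r(k) = (k + 1)*(k + 5)*(2*k + 9)/((k + 3)*(k + 7)*(2*k + 7)).
Factor: A=k + 1; B=k + 7; C=k**3 + 21*k**2/2 + 73*k/2 + 42.
Set up (k + 1)·f(k+1) − (k + 6)·f(k) − (k**3 + 21*k**2/2 + 73*k/2 + 42) = 0.
deg f ≤ 5 (via 1,1,3).
Match coefficients ⇒ f(k) = k*(k + 2)*(k + 3)*(k + 4)*(k + 6)/10.
Certificate R = B(k−1)f/C = k*(k + 2)*(k + 6)**2/(5*(2*k + 7)) gives s_k = k*(k + 6)/(5*(k**2 + 6*k + 5)).
Check: Δs_k = (2*k + 7)/(k**4 + 14*k**3 + 65*k**2 + 112*k + 60). ✓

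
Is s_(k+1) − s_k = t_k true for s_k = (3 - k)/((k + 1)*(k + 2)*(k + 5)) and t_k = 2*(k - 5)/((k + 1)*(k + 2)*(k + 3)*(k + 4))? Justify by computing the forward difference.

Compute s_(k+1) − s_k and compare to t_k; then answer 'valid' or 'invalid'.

Invalid: residual 2*(-3*k**2 - k + 62)/(k**6 + 21*k**5 + 175*k**4 + 735*k**3 + 1624*k**2 + 1764*k + 720) ≠ 0.

s_(k+1) = (2 - k)/((k + 2)*(k + 3)*(k + 6))
s_(k+1) − s_k = 2*(k**2 - k - 22)/(k**5 + 17*k**4 + 107*k**3 + 307*k**2 + 396*k + 180)
(s_(k+1) − s_k) − t_k = 2*(-3*k**2 - k + 62)/(k**6 + 21*k**5 + 175*k**4 + 735*k**3 + 1624*k**2 + 1764*k + 720)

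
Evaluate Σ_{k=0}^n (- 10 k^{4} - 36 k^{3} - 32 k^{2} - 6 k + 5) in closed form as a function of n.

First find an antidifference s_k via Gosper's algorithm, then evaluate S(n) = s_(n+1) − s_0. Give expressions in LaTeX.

S(n) = - 2 n^{5} - 14 n^{4} - 32 n^{3} - 28 n^{2} - 3 n + 5

t_(k+1)/t_k = (10*k**4 + 76*k**3 + 200*k**2 + 218*k + 79)/(10*k**4 + 36*k**3 + 32*k**2 + 6*k - 5).
Normal form (A,B,C) = (1, 1, k**4 + 18*k**3/5 + 16*k**2/5 + 3*k/5 - 1/2).
Key eq: (1)·f(k+1) = (1)·f(k) + (k**4 + 18*k**3/5 + 16*k**2/5 + 3*k/5 - 1/2).
Bound: deg f ≤ 5.
Solving with deg f ≤ 5: f(k) = k*(2*k**4 + 4*k**3 - 4*k**2 - 4*k - 3)/10.
R(k) = B(k−1)·f(k)/C(k) = k*(2*k**4 + 4*k**3 - 4*k**2 - 4*k - 3)/(10*k**4 + 36*k**3 + 32*k**2 + 6*k - 5); s_k = R·t_k = k*(-2*k**4 - 4*k**3 + 4*k**2 + 4*k + 3).
Verify: -10*k**4 - 36*k**3 - 32*k**2 - 6*k + 5 matches t_k.
Σ_(k=0)^n t_k = s_(n+1) − s_(0) = (-2*n**5 - 14*n**4 - 32*n**3 - 28*n**2 - 3*n + 5) − (0), i.e. -2*n**5 - 14*n**4 - 32*n**3 - 28*n**2 - 3*n + 5.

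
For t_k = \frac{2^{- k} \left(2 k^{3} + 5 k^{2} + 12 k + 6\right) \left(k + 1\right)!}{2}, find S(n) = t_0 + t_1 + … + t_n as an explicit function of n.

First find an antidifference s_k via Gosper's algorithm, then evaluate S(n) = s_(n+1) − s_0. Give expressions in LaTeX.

Ratio r(k) = (2*k**4 + 15*k**3 + 50*k**2 + 81*k + 50)/(2*(2*k**3 + 5*k**2 + 12*k + 6)).
Normal form (A,B,C) = (k/2 + 1, 1, k**3 + 5*k**2/2 + 6*k + 3).
Need (k/2 + 1)·f(k+1) − (1)·f(k) = k**3 + 5*k**2/2 + 6*k + 3.
deg f ≤ 2 (via 1,0,3).
A polynomial solution: f(k) = 2*k**2 + k + 1.
So s_k = (B(k−1)f/C)·t_k = (2*(2*k**2 + k + 1)/(2*k**3 + 5*k**2 + 12*k + 6))·t_k = (2*k**2 + k + 1)*factorial(k + 1)/2**k.
Verify: (2*k**3 + 5*k**2 + 12*k + 6)*factorial(k + 1)/(2*2**k) matches t_k.
Σ_(k=0)^n t_k = s_(n+1) − s_(0) = (2**(-n - 1)*(2*n**2 + 5*n + 4)*factorial(n + 2)) − (1), i.e. 2**(-n - 1)*(-2**(n + 1) + 2*n**4*factorial(n) + 11*n**3*factorial(n) + 23*n**2*factorial(n) + 22*n*factorial(n) + 8*factorial(n)).

S(n) = 2^{- n - 1} \left(- 2^{n + 1} + 2 n^{4} n! + 11 n^{3} n! + 23 n^{2} n! + 22 n n! + 8 n!\right)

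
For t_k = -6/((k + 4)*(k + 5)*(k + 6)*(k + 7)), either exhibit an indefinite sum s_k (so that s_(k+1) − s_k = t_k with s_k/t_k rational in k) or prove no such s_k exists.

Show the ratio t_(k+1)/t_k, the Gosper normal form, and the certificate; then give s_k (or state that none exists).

s_k = k*(-k**2 - 15*k - 74)/(60*(k + 4)*(k + 5)*(k + 6))

r(k) = (k + 4)/(k + 8) after simplifying.
Take A(k)=k + 4, B(k)=k + 8, C(k)=1.
Solve (k + 4)·f(k+1) − (k + 7)·f(k) = 1.
Bound: deg f ≤ 3.
Solving with deg f ≤ 3: f(k) = k*(k**2 + 15*k + 74)/360.
Certificate R = B(k−1)f/C = k*(k + 7)*(k**2 + 15*k + 74)/360 gives s_k = k*(-k**2 - 15*k - 74)/(60*(k + 4)*(k + 5)*(k + 6)).
Verify: -6/(k**4 + 22*k**3 + 179*k**2 + 638*k + 840) matches t_k.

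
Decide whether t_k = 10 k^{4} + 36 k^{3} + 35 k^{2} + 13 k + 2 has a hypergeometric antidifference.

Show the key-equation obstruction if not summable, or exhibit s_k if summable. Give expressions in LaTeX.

Ratio r(k) = (10*k**4 + 76*k**3 + 203*k**2 + 231*k + 96)/(10*k**4 + 36*k**3 + 35*k**2 + 13*k + 2).
Normal form (A,B,C) = (1, 1, k**4 + 18*k**3/5 + 7*k**2/2 + 13*k/10 + 1/5).
Key eq: (1)·f(k+1) = (1)·f(k) + (k**4 + 18*k**3/5 + 7*k**2/2 + 13*k/10 + 1/5).
Bound: deg f ≤ 5.
Match coefficients ⇒ f(k) = k*(2*k**2 - 1)*(k**2 + 2*k - 1)/10.
Certificate R = B(k−1)f/C = k*(2*k**2 - 1)*(k**2 + 2*k - 1)/(10*k**4 + 36*k**3 + 35*k**2 + 13*k + 2) gives s_k = k*(2*k**4 + 4*k**3 - 3*k**2 - 2*k + 1).
s_(k+1) − s_k = 10*k**4 + 36*k**3 + 35*k**2 + 13*k + 2 = t_k.

Yes. s_k = k \left(2 k^{4} + 4 k^{3} - 3 k^{2} - 2 k + 1\right).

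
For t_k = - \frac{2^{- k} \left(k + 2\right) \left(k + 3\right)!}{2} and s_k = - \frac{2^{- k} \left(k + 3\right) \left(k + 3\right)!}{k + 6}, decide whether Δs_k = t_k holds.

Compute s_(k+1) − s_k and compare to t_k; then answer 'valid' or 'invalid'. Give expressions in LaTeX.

Invalid: residual \frac{3 \cdot 2^{- k} \left(k^{2} + 8 k + 10\right) \left(k + 3\right)!}{2 \left(k + 6\right) \left(k + 7\right)} ≠ 0.

s_(k+1) = -(k + 4)*factorial(k + 4)/(2*2**k*(k + 7))
s_(k+1) − s_k = -(k**3 + 12*k**2 + 44*k + 54)*factorial(k + 3)/(2*2**k*(k + 6)*(k + 7))
(s_(k+1) − s_k) − t_k = 3*(k**2 + 8*k + 10)*factorial(k + 3)/(2*2**k*(k + 6)*(k + 7))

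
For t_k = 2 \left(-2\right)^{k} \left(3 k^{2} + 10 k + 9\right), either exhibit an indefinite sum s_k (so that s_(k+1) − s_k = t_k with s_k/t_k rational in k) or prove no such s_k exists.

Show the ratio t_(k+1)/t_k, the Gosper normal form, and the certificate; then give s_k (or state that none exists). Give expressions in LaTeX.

The ratio is 2*(-3*k**2 - 16*k - 22)/(3*k**2 + 10*k + 9).
Factor: A=-2; B=1; C=k**2 + 10*k/3 + 3.
Need (-2)·f(k+1) − (1)·f(k) = k**2 + 10*k/3 + 3.
Degrees (0,0,2) ⇒ d ≤ 2.
Coefficient equations give f(k) = -(k + 1)**2/3.
R(k) = B(k−1)·f(k)/C(k) = -(k + 1)**2/(3*k**2 + 10*k + 9); s_k = R·t_k = (-2)**(k + 1)*(k**2 + 2*k + 1).
Δs = 2*(-2)**k*(3*k**2 + 10*k + 9), as required.

s_k = \left(-2\right)^{k + 1} \left(k^{2} + 2 k + 1\right)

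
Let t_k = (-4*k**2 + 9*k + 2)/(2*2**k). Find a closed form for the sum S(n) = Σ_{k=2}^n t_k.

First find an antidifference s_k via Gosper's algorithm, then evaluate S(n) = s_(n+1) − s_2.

r(k) = (4*k**2 - k - 7)/(2*(4*k**2 - 9*k - 2)) after simplifying.
Take A(k)=1/2, B(k)=1, C(k)=k**2 - 9*k/4 - 1/2.
Need (1/2)·f(k+1) − (1)·f(k) = k**2 - 9*k/4 - 1/2.
d = 2 from the (0,0,2) case.
Solve for f: f(k) = -(4*k**2 - k + 1)/2 (degree 2 ≤ 2).
Then R = B(k−1)f/C = -2*(4*k**2 - k + 1)/(4*k**2 - 9*k - 2), so s_k = R(k)·t_k = (4*k**2 - k + 1)/2**k.
Δs = (-4*k**2 + 9*k + 2)/(2*2**k), as required.
Σ_(k=2)^n t_k = s_(n+1) − s_(2) = (2**(-n - 1)*(4*n**2 + 7*n + 4)) − (15/4), i.e. 2**(-n - 2)*(-15*2**n + 8*n**2 + 14*n + 8).

S(n) = 2**(-n - 2)*(-15*2**n + 8*n**2 + 14*n + 8)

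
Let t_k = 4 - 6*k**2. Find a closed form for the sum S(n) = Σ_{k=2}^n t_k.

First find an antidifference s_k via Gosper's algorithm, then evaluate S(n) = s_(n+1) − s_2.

The ratio is (3*(k + 1)**2 - 2)/(3*k**2 - 2).
So A=1 and B=1, with C=k**2 - 2/3.
f must satisfy (1)·f(k+1) − (1)·f(k) = k**2 - 2/3.
From deg A=0, deg B=0, deg C=2: d=3.
A polynomial solution: f(k) = k*(2*k**2 - 3*k - 3)/6.
So s_k = (B(k−1)f/C)·t_k = (k*(2*k**2 - 3*k - 3)/(2*(3*k**2 - 2)))·t_k = k*(-2*k**2 + 3*k + 3).
Check: Δs_k = 4 - 6*k**2. ✓
Σ_(k=2)^n t_k = s_(n+1) − s_(2) = (-2*n**3 - 3*n**2 + 3*n + 4) − (2), i.e. -2*n**3 - 3*n**2 + 3*n + 2.

S(n) = -2*n**3 - 3*n**2 + 3*n + 2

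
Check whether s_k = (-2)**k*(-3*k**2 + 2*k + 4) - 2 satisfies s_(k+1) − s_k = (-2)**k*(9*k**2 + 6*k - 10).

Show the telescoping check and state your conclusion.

valid; difference matches t_k

s_(k+1) = -2*(-2)**k*(2*k - 3*(k + 1)**2 + 6) - 2
s_(k+1) − s_k = (-2)**k*(9*k**2 + 6*k - 10)
(s_(k+1) − s_k) − t_k = 0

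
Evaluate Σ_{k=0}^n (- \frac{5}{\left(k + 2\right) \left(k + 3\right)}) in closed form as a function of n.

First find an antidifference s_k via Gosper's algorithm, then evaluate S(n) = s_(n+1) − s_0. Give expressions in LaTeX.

r(k) = (k + 2)/(k + 4) after simplifying.
Normal form (A,B,C) = (k + 2, k + 4, 1).
Solve (k + 2)·f(k+1) − (k + 3)·f(k) = 1.
Degrees (1,1,0) ⇒ d ≤ 1.
Match coefficients ⇒ f(k) = k/2.
Then R = B(k−1)f/C = k*(k + 3)/2, so s_k = R(k)·t_k = -5*k/(2*k + 4).
s_(k+1) − s_k = -5/(k**2 + 5*k + 6) = t_k.
Telescope: S(n) = s_(n+1) − s_(0) = 5*(-n - 1)/(2*(n + 3)) − (0) = 5*(-n - 1)/(2*(n + 3)).

S(n) = \frac{5 \left(- n - 1\right)}{2 \left(n + 3\right)}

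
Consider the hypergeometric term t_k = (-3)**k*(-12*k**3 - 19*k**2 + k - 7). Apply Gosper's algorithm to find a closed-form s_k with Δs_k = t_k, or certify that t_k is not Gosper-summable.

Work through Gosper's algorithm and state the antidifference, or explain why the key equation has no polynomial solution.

t_(k+1)/t_k = 3*(-12*k**3 - 55*k**2 - 73*k - 37)/(12*k**3 + 19*k**2 - k + 7).
Factor: A=-3; B=1; C=k**3 + 19*k**2/12 - k/12 + 7/12.
f must satisfy (-3)·f(k+1) − (1)·f(k) = k**3 + 19*k**2/12 - k/12 + 7/12.
deg f ≤ 3 (via 0,0,3).
Match coefficients ⇒ f(k) = -(3*k**3 - 2*k**2 - 4*k + 4)/12.
Certificate R = B(k−1)f/C = -(3*k**3 - 2*k**2 - 4*k + 4)/(12*k**3 + 19*k**2 - k + 7) gives s_k = (-3)**k*(3*k**3 - 2*k**2 - 4*k + 4).
Δs = (-3)**k*(-12*k**3 - 19*k**2 + k - 7), as required.

s_k = (-3)**k*(3*k**3 - 2*k**2 - 4*k + 4)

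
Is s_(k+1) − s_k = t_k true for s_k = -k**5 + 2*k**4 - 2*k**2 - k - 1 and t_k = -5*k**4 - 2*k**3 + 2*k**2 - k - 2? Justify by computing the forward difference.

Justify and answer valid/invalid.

Valid — Δs_k = t_k.

s_(k+1) = -k**5 - 3*k**4 - 2*k**3 - 2*k - 3
s_(k+1) − s_k = -5*k**4 - 2*k**3 + 2*k**2 - k - 2
(s_(k+1) − s_k) − t_k = 0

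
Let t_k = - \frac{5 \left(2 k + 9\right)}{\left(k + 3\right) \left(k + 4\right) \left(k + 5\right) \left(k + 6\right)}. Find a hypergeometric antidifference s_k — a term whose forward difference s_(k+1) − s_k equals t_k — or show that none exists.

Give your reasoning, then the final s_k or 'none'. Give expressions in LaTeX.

s_k = \frac{k \left(- k - 8\right)}{3 \left(k^{2} + 8 k + 15\right)}

t_(k+1)/t_k = (k + 3)*(2*k + 11)/((k + 7)*(2*k + 9)).
Take A(k)=k + 3, B(k)=k + 7, C(k)=k + 9/2.
Key eq: (k + 3)·f(k+1) = (k + 6)·f(k) + (k + 9/2).
deg f ≤ 3 (via 1,1,1).
Coefficient equations give f(k) = k*(k + 4)*(k + 8)/30.
R(k) = B(k−1)·f(k)/C(k) = k*(k + 4)*(k + 6)*(k + 8)/(15*(2*k + 9)); s_k = R·t_k = k*(-k - 8)/(3*(k**2 + 8*k + 15)).
Verify: 5*(-2*k - 9)/(k**4 + 18*k**3 + 119*k**2 + 342*k + 360) matches t_k.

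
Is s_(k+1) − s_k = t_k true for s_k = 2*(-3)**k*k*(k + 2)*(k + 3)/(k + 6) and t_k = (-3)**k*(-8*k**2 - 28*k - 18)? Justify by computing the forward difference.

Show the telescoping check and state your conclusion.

s_(k+1) = 2*(-3)**(k + 1)*(k + 1)*(k + 3)*(k + 4)/(k + 7)
s_(k+1) − s_k = (-3)**k*(-8*k**4 - 108*k**3 - 484*k**2 - 840*k - 432)/(k**2 + 13*k + 42)
(s_(k+1) − s_k) − t_k = 6*(-3)**k*(4*k**3 + 39*k**2 + 95*k + 54)/(k**2 + 13*k + 42)

Invalid: residual 6*(-3)**k*(4*k**3 + 39*k**2 + 95*k + 54)/(k**2 + 13*k + 42) ≠ 0.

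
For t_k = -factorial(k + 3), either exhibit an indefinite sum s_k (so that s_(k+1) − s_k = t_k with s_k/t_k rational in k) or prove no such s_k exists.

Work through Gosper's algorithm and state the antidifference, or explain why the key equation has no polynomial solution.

Ratio r(k) = k + 4.
So A=k + 4 and B=1, with C=1.
f must satisfy (k + 4)·f(k+1) − (1)·f(k) = 1.
d = -1 from the (1,0,0) case.
d = -1 < 0 ⇒ no nonzero polynomial f; not summable.

no hypergeometric antidifference exists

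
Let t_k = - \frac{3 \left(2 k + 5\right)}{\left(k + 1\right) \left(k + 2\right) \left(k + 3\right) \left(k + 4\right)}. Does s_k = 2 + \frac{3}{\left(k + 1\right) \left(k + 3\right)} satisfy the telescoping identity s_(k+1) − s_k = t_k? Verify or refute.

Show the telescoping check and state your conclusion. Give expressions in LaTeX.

s_(k+1) = 2 + 3/((k + 2)*(k + 4))
s_(k+1) − s_k = 3*(-2*k - 5)/(k**4 + 10*k**3 + 35*k**2 + 50*k + 24)
(s_(k+1) − s_k) − t_k = 0

valid (s_(k+1) − s_k reduces to t_k)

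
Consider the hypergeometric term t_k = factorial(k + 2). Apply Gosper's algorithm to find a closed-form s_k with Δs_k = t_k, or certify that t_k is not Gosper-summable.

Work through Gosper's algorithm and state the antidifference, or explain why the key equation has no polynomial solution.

The ratio is k + 3.
Gosper form: A/B · C(k+1)/C(k) with A=k + 3, B=1, C=1.
Key eq: (k + 3)·f(k+1) = (1)·f(k) + (1).
From deg A=1, deg B=0, deg C=0: d=-1.
Bound -1 < 0, so the key equation has no polynomial solution.

no hypergeometric antidifference exists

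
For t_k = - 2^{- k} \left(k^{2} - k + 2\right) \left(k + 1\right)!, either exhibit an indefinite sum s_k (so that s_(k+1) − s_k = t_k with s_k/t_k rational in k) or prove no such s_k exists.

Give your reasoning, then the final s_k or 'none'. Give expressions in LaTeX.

s_k = - 2^{1 - k} \left(k - 2\right) \left(k + 1\right)!

r(k) = (k + 2)*(-k + (k + 1)**2 + 1)/(2*(k**2 - k + 2)) after simplifying.
So A=k/2 + 1 and B=1, with C=k**2 - k + 2.
f must satisfy (k/2 + 1)·f(k+1) − (1)·f(k) = k**2 - k + 2.
deg f ≤ 1 (via 1,0,2).
Solve for f: f(k) = 2*(k - 2) (degree 1 ≤ 1).
R(k) = B(k−1)·f(k)/C(k) = 2*(k - 2)/(k**2 - k + 2); s_k = R·t_k = -2**(1 - k)*(k - 2)*factorial(k + 1).
Verify: -(k**2 - k + 2)*factorial(k + 1)/2**k matches t_k.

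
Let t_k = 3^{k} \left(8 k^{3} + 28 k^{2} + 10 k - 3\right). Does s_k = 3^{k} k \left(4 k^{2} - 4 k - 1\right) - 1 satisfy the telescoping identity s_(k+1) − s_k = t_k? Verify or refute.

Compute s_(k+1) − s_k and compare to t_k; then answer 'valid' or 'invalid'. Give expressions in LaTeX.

valid; difference matches t_k

s_(k+1) = -3*3**k*(k + 1)*(4*k - 4*(k + 1)**2 + 5) - 1
s_(k+1) − s_k = 3**k*(8*k**3 + 28*k**2 + 10*k - 3)
(s_(k+1) − s_k) − t_k = 0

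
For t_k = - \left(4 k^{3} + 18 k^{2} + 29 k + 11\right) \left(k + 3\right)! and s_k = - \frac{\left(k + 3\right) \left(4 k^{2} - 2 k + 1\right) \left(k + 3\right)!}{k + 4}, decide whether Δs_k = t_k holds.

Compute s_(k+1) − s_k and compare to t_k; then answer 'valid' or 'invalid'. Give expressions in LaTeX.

s_(k+1) = -(k + 4)*(4*k**2 + 6*k + 3)*factorial(k + 4)/(k + 5)
s_(k+1) − s_k = -(4*k**5 + 50*k**4 + 237*k**3 + 535*k**2 + 550*k + 177)*factorial(k + 3)/((k + 4)*(k + 5))
(s_(k+1) − s_k) − t_k = (4*k**4 + 34*k**3 + 97*k**2 + 129*k + 43)*factorial(k + 3)/((k + 4)*(k + 5))

Invalid: residual \frac{\left(4 k^{4} + 34 k^{3} + 97 k^{2} + 129 k + 43\right) \left(k + 3\right)!}{\left(k + 4\right) \left(k + 5\right)} ≠ 0.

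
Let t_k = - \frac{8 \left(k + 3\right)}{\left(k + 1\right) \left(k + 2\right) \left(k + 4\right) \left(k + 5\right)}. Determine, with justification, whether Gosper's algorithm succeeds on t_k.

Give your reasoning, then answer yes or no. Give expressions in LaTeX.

Yes. s_k = \frac{k \left(- k - 5\right)}{k^{2} + 5 k + 4}.

Compute t_(k+1)/t_k: get (k + 1)*(k + 4)**2/((k + 3)**2*(k + 6)).
Normal form (A,B,C) = (k + 1, k + 6, k**2 + 6*k + 9).
Set up (k + 1)·f(k+1) − (k + 5)·f(k) − (k**2 + 6*k + 9) = 0.
Bound: deg f ≤ 4.
A polynomial solution: f(k) = k*(k + 2)*(k + 3)*(k + 5)/8.
R(k) = B(k−1)·f(k)/C(k) = k*(k + 2)*(k + 5)**2/(8*(k + 3)); s_k = R·t_k = k*(-k - 5)/(k**2 + 5*k + 4).
Verify: 8*(-k - 3)/(k**4 + 12*k**3 + 49*k**2 + 78*k + 40) matches t_k.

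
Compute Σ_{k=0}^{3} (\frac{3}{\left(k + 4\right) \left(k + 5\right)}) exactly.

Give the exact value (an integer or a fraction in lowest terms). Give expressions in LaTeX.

Compute t_(k+1)/t_k: get (k + 4)/(k + 6).
Gosper form: A/B · C(k+1)/C(k) with A=k + 4, B=k + 6, C=1.
f must satisfy (k + 4)·f(k+1) − (k + 5)·f(k) = 1.
deg f ≤ 1 (via 1,1,0).
A polynomial solution: f(k) = k/4.
Get s_k = R·t_k = 3*k/(4*(k + 4)) with R(k) = B(k−1)f(k)/C(k) = k*(k + 5)/4.
Verify: 3/(k**2 + 9*k + 20) matches t_k.
Sum = s_(4) − s_(0); s_(4) = 3/8, s_(0) = 0 ⇒ 3/8.

Σ = 3/8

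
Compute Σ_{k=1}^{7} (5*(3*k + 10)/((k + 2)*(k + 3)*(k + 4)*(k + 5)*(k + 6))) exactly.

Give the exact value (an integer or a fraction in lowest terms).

r(k) = (k + 2)*(3*k + 13)/((k + 7)*(3*k + 10)) after simplifying.
A = k + 2, B = k + 7, C = k + 10/3.
Set up (k + 2)·f(k+1) − (k + 6)·f(k) − (k + 10/3) = 0.
d = 4 from the (1,1,1) case.
Solve for f: f(k) = k*(k + 3)*(k**2 + 11*k + 38)/120 (degree 4 ≤ 4).
Get s_k = R·t_k = k*(k**2 + 11*k + 38)/(8*(k**3 + 11*k**2 + 38*k + 40)) with R(k) = B(k−1)f(k)/C(k) = k*(k + 3)*(k + 6)*(k**2 + 11*k + 38)/(40*(3*k + 10)).
s_(k+1) − s_k = 5*(3*k + 10)/(k**5 + 20*k**4 + 155*k**3 + 580*k**2 + 1044*k + 720) = t_k.
Σ_(k=1)^(7) t_k = s_(8) − s_(1) = 19/156 − (5/72) = 49/936.

Σ = 49/936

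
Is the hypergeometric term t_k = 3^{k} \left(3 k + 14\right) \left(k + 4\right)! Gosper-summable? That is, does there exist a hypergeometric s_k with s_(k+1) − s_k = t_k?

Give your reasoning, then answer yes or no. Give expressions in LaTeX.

Yes. s_k = 3^{k} \left(k + 4\right)!.

t_(k+1)/t_k = 3*(k + 5)*(3*k + 17)/(3*k + 14).
Normal form (A,B,C) = (3*k + 15, 1, k + 14/3).
Solve (3*k + 15)·f(k+1) − (1)·f(k) = k + 14/3.
d = 0 from the (1,0,1) case.
A polynomial solution: f(k) = 1/3.
So s_k = (B(k−1)f/C)·t_k = (1/(3*k + 14))·t_k = 3**k*factorial(k + 4).
Verify: 3**k*(3*k + 14)*factorial(k + 4) matches t_k.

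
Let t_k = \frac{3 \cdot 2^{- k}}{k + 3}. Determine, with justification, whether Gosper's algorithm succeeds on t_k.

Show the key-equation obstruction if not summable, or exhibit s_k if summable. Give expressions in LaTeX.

t_(k+1)/t_k = (k + 3)/(2*(k + 4)).
A = k/2 + 3/2, B = k + 4, C = 1.
Key eq: (k/2 + 3/2)·f(k+1) = (k + 3)·f(k) + (1).
deg f ≤ -1 (via 1,1,0).
Negative degree bound (-1): no f exists, t_k not Gosper-summable.

No; the degree bound rules out any f.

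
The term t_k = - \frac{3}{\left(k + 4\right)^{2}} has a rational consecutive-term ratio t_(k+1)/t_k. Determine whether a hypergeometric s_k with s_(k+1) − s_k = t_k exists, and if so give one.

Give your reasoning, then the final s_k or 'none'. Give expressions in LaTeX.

none — t_k is not Gosper-summable

Step 1: r(k) = (k + 4)**2/(k + 5)**2.
A = k**2 + 8*k + 16, B = k**2 + 10*k + 25, C = 1.
f must satisfy (k**2 + 8*k + 16)·f(k+1) − (k**2 + 8*k + 16)·f(k) = 1.
deg f ≤ 0 (via 2,2,0).
Write f(k) = c0. Then LHS − RHS = -1, requiring -1 = 0: contradictory. No certificate.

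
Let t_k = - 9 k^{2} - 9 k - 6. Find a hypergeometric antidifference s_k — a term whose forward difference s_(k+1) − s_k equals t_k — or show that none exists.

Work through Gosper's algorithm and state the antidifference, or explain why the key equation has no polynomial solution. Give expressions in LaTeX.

s_k = 3 k \left(- k^{2} - 1\right)

Step 1: r(k) = (3*k**2 + 9*k + 8)/(3*k**2 + 3*k + 2).
So A=1 and B=1, with C=k**2 + k + 2/3.
f must satisfy (1)·f(k+1) − (1)·f(k) = k**2 + k + 2/3.
deg f ≤ 3 (via 0,0,2).
Coefficient equations give f(k) = k*(k**2 + 1)/3.
R(k) = B(k−1)·f(k)/C(k) = k*(k**2 + 1)/(3*k**2 + 3*k + 2); s_k = R·t_k = 3*k*(-k**2 - 1).
s_(k+1) − s_k = -9*k**2 - 9*k - 6 = t_k.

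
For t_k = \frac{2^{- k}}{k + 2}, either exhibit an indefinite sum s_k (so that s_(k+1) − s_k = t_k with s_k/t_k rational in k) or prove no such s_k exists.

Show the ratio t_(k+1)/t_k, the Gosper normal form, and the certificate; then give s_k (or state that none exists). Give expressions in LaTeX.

The ratio is (k + 2)/(2*(k + 3)).
Normal form (A,B,C) = (k/2 + 1, k + 3, 1).
Key eq: (k/2 + 1)·f(k+1) = (k + 2)·f(k) + (1).
From deg A=1, deg B=1, deg C=0: d=-1.
Bound -1 < 0, so the key equation has no polynomial solution.

not Gosper-summable; s_k does not exist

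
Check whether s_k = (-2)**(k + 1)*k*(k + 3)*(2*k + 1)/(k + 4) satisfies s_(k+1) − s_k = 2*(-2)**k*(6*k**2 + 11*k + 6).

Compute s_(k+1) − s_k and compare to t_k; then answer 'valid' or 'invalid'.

Invalid: residual (-2)**(k + 1)*(6*k**3 + 37*k**2 + 51*k + 24)/(k**2 + 9*k + 20) ≠ 0.

s_(k+1) = (-2)**(k + 2)*(k + 1)*(k + 4)*(2*k + 3)/(k + 5)
s_(k+1) − s_k = 2*(-2)**k*(6*k**4 + 59*k**3 + 188*k**2 + 223*k + 96)/(k**2 + 9*k + 20)
(s_(k+1) − s_k) − t_k = (-2)**(k + 1)*(6*k**3 + 37*k**2 + 51*k + 24)/(k**2 + 9*k + 20)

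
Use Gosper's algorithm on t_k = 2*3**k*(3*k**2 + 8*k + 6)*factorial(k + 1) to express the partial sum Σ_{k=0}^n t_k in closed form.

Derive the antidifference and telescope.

S(n) = 6*3**n*(n + 1)*factorial(n + 2)

Step 1: r(k) = 3*(3*k**3 + 20*k**2 + 45*k + 34)/(3*k**2 + 8*k + 6).
A = 3*k + 6, B = 1, C = k**2 + 8*k/3 + 2.
Key eq: (3*k + 6)·f(k+1) = (1)·f(k) + (k**2 + 8*k/3 + 2).
From deg A=1, deg B=0, deg C=2: d=1.
Match coefficients ⇒ f(k) = k/3.
R(k) = B(k−1)·f(k)/C(k) = k/(3*k**2 + 8*k + 6); s_k = R·t_k = 2*3**k*k*factorial(k + 1).
Check: Δs_k = 2*3**k*(3*k**2 + 8*k + 6)*factorial(k + 1). ✓
Σ_(k=0)^n t_k = s_(n+1) − s_(0) = (6*3**n*(n + 1)*factorial(n + 2)) − (0), i.e. 6*3**n*(n + 1)*factorial(n + 2).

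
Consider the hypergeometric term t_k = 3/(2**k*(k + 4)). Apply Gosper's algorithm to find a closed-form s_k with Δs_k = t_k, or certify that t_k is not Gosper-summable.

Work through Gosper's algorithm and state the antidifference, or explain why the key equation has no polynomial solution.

Ratio r(k) = (k + 4)/(2*(k + 5)).
Factor: A=k/2 + 2; B=k + 5; C=1.
Solve (k/2 + 2)·f(k+1) − (k + 4)·f(k) = 1.
From deg A=1, deg B=1, deg C=0: d=-1.
Negative degree bound (-1): no f exists, t_k not Gosper-summable.

none — t_k is not Gosper-summable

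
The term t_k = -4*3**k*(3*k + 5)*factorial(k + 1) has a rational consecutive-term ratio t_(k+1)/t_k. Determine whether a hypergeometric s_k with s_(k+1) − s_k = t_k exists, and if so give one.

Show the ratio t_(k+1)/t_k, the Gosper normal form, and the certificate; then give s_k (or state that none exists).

s_k = -4*3**k*factorial(k + 1)

The ratio is 3*(k + 2)*(3*k + 8)/(3*k + 5).
Factor: A=3*k + 6; B=1; C=k + 5/3.
Set up (3*k + 6)·f(k+1) − (1)·f(k) − (k + 5/3) = 0.
From deg A=1, deg B=0, deg C=1: d=0.
Solve for f: f(k) = 1/3 (degree 0 ≤ 0).
R(k) = B(k−1)·f(k)/C(k) = 1/(3*k + 5); s_k = R·t_k = -4*3**k*factorial(k + 1).
Verify: -4*3**k*(3*k + 5)*factorial(k + 1) matches t_k.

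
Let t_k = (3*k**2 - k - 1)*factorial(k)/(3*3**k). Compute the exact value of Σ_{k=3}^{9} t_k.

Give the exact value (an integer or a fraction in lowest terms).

Ratio r(k) = (k + 1)*(k - 3*(k + 1)**2 + 2)/(3*(-3*k**2 + k + 1)).
So A=k/3 + 1/3 and B=1, with C=k**2 - k/3 - 1/3.
Key eq: (k/3 + 1/3)·f(k+1) = (1)·f(k) + (k**2 - k/3 - 1/3).
From deg A=1, deg B=0, deg C=2: d=1.
Solving with deg f ≤ 1: f(k) = 3*k + 2.
R(k) = B(k−1)·f(k)/C(k) = 3*(3*k + 2)/(3*k**2 - k - 1); s_k = R·t_k = (3*k + 2)*factorial(k)/3**k.
Verify: (3*k**2 - k - 1)*factorial(k)/(3*3**k) matches t_k.
Evaluate s at k=10 and k=3: 1433600/729 and 22/9; difference 1431818/729.

Σ = 1431818/729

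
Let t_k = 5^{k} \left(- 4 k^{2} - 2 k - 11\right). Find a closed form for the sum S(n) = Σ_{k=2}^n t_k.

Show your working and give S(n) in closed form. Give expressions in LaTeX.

Step 1: r(k) = 5*(4*k**2 + 10*k + 17)/(4*k**2 + 2*k + 11).
Factor: A=5; B=1; C=k**2 + k/2 + 11/4.
Set up (5)·f(k+1) − (1)·f(k) − (k**2 + k/2 + 11/4) = 0.
From deg A=0, deg B=0, deg C=2: d=2.
A polynomial solution: f(k) = (k**2 - 2*k + 4)/4.
Certificate R = B(k−1)f/C = (k**2 - 2*k + 4)/(4*k**2 + 2*k + 11) gives s_k = 5**k*(-k**2 + 2*k - 4).
Verify: 5**k*(-4*k**2 - 2*k - 11) matches t_k.
Telescope: S(n) = s_(n+1) − s_(2) = 5**(n + 1)*(-n**2 - 3) − (-100) = -5*5**n*n**2 - 15*5**n + 100.

S(n) = - 5 \cdot 5^{n} n^{2} - 15 \cdot 5^{n} + 100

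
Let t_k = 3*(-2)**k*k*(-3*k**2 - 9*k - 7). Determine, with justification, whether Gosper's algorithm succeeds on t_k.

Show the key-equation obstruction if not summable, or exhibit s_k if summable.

Yes. s_k = (-2)**k*(3*k**3 + 3*k**2 - 3*k - 2).

Ratio r(k) = 2*(-3*k**3 - 18*k**2 - 34*k - 19)/(k*(3*k**2 + 9*k + 7)).
So A=-2 and B=1, with C=k**3 + 3*k**2 + 7*k/3.
Need (-2)·f(k+1) − (1)·f(k) = k**3 + 3*k**2 + 7*k/3.
Bound: deg f ≤ 3.
A polynomial solution: f(k) = -(3*k**3 + 3*k**2 - 3*k - 2)/9.
Get s_k = R·t_k = (-2)**k*(3*k**3 + 3*k**2 - 3*k - 2) with R(k) = B(k−1)f(k)/C(k) = -(3*k**3 + 3*k**2 - 3*k - 2)/(3*k*(3*k**2 + 9*k + 7)).
Check: Δs_k = 3*(-2)**k*k*(-3*k**2 - 9*k - 7). ✓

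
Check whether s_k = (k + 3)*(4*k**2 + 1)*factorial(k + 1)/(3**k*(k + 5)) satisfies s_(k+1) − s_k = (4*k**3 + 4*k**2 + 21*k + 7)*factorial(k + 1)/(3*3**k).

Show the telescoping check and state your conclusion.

Invalid: residual -2*(4*k**4 + 24*k**3 + 29*k**2 + 112*k + 32)*factorial(k + 1)/(3*3**k*(k + 5)*(k + 6)) ≠ 0.

s_(k+1) = (k + 4)*(4*k**2 + 8*k + 5)*factorial(k + 2)/(3*3**k*(k + 6))
s_(k+1) − s_k = (4*k**5 + 40*k**4 + 137*k**3 + 300*k**2 + 483*k + 146)*factorial(k + 1)/(3*3**k*(k + 5)*(k + 6))
(s_(k+1) − s_k) − t_k = -2*(4*k**4 + 24*k**3 + 29*k**2 + 112*k + 32)*factorial(k + 1)/(3*3**k*(k + 5)*(k + 6))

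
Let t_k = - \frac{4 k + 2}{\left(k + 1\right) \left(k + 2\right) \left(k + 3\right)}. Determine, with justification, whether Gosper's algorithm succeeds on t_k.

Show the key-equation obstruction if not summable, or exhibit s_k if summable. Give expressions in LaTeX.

Yes. s_k = - \frac{k \left(3 k + 1\right)}{2 \left(k + 1\right) \left(k + 2\right)}.

The ratio is (k + 1)*(2*k + 3)/((k + 4)*(2*k + 1)).
Normal form (A,B,C) = (k + 1, k + 4, k + 1/2).
Set up (k + 1)·f(k+1) − (k + 3)·f(k) − (k + 1/2) = 0.
d = 2 from the (1,1,1) case.
Solve for f: f(k) = k*(3*k + 1)/8 (degree 2 ≤ 2).
Get s_k = R·t_k = -k*(3*k + 1)/(2*(k + 1)*(k + 2)) with R(k) = B(k−1)f(k)/C(k) = k*(k + 3)*(3*k + 1)/(4*(2*k + 1)).
s_(k+1) − s_k = 2*(-2*k - 1)/(k**3 + 6*k**2 + 11*k + 6) = t_k.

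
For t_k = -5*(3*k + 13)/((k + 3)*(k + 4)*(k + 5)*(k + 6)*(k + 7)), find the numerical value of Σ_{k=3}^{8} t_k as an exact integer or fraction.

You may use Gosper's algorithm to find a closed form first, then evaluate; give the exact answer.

Ratio r(k) = (k + 3)*(3*k + 16)/((k + 8)*(3*k + 13)).
Gosper form: A/B · C(k+1)/C(k) with A=k + 3, B=k + 8, C=k + 13/3.
Need (k + 3)·f(k+1) − (k + 7)·f(k) = k + 13/3.
Degrees (1,1,1) ⇒ d ≤ 4.
Solve for f: f(k) = k*(k + 4)*(k**2 + 14*k + 63)/270 (degree 4 ≤ 4).
Then R = B(k−1)f/C = k*(k + 4)*(k + 7)*(k**2 + 14*k + 63)/(90*(3*k + 13)), so s_k = R(k)·t_k = k*(-k**2 - 14*k - 63)/(18*(k**3 + 14*k**2 + 63*k + 90)).
Check: Δs_k = 5*(-3*k - 13)/(k**5 + 25*k**4 + 245*k**3 + 1175*k**2 + 2754*k + 2520). ✓
Σ_(k=3)^(8) t_k = s_(9) − s_(3) = -3/56 − (-19/432) = -29/3024.

Σ = -29/3024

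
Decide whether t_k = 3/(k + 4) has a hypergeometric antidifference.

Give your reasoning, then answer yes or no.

No — key equation has no polynomial f.

The ratio is (k + 4)/(k + 5).
Take A(k)=k + 4, B(k)=k + 5, C(k)=1.
Set up (k + 4)·f(k+1) − (k + 4)·f(k) − (1) = 0.
d = 0 from the (1,1,0) case.
Put f(k) = c0: A·f(k+1) − B(k−1)·f(k) − C = -1; need -1 = 0 — inconsistent ⇒ no f, not summable.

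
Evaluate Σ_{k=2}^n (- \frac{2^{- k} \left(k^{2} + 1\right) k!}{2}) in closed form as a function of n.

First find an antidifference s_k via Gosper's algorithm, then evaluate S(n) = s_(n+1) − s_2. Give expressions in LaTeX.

S(n) = 2^{- n - 1} \left(2^{n + 1} - n^{2} n! - 2 n n! - n!\right)

Ratio r(k) = (k + 1)*((k + 1)**2 + 1)/(2*(k**2 + 1)).
A = k/2 + 1/2, B = 1, C = k**2 + 1.
Key eq: (k/2 + 1/2)·f(k+1) = (1)·f(k) + (k**2 + 1).
From deg A=1, deg B=0, deg C=2: d=1.
Coefficient equations give f(k) = 2*k.
So s_k = (B(k−1)f/C)·t_k = (2*k/(k**2 + 1))·t_k = -k*factorial(k)/2**k.
s_(k+1) − s_k = -(k**2 + 1)*factorial(k)/(2*2**k) = t_k.
s_(n+1) = -2**(-n - 1)*(n + 1)*factorial(n + 1) and s_(2) = -1, so S(n) = 2**(-n - 1)*(2**(n + 1) - n**2*factorial(n) - 2*n*factorial(n) - factorial(n)).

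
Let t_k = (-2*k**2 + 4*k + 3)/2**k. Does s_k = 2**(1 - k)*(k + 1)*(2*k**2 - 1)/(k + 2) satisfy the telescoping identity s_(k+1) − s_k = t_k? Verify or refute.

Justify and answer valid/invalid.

s_(k+1) = (k + 2)*(2*(k + 1)**2 - 1)/(2**k*(k + 3))
s_(k+1) − s_k = (-2*k**4 - 4*k**3 + 15*k**2 + 28*k + 10)/(2**k*(k**2 + 5*k + 6))
(s_(k+1) − s_k) − t_k = (2*k**3 + 4*k**2 - 11*k - 8)/(2**k*(k**2 + 5*k + 6))

Invalid: residual (2*k**3 + 4*k**2 - 11*k - 8)/(2**k*(k**2 + 5*k + 6)) ≠ 0.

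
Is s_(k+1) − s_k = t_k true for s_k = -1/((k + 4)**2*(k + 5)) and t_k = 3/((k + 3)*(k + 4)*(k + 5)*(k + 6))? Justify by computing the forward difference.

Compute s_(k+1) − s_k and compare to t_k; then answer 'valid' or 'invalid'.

Invalid: residual 2*(-2*k - 9)/(k**6 + 27*k**5 + 301*k**4 + 1773*k**3 + 5818*k**2 + 10080*k + 7200) ≠ 0.

s_(k+1) = -1/((k + 5)**2*(k + 6))
s_(k+1) − s_k = (3*k + 14)/(k**5 + 24*k**4 + 229*k**3 + 1086*k**2 + 2560*k + 2400)
(s_(k+1) − s_k) − t_k = 2*(-2*k - 9)/(k**6 + 27*k**5 + 301*k**4 + 1773*k**3 + 5818*k**2 + 10080*k + 7200)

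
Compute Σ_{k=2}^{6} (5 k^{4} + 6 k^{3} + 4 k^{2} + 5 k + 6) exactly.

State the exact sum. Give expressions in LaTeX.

The ratio is (5*k**4 + 26*k**3 + 52*k**2 + 51*k + 26)/(5*k**4 + 6*k**3 + 4*k**2 + 5*k + 6).
A = 1, B = 1, C = k**4 + 6*k**3/5 + 4*k**2/5 + k + 6/5.
Set up (1)·f(k+1) − (1)·f(k) − (k**4 + 6*k**3/5 + 4*k**2/5 + k + 6/5) = 0.
From deg A=0, deg B=0, deg C=4: d=5.
Coefficient equations give f(k) = k*(k**4 - k**3 + 2*k + 4)/5.
Get s_k = R·t_k = k*(k**4 - k**3 + 2*k + 4) with R(k) = B(k−1)f(k)/C(k) = k*(k**4 - k**3 + 2*k + 4)/(5*k**4 + 6*k**3 + 4*k**2 + 5*k + 6).
Verify: 5*k**4 + 6*k**3 + 4*k**2 + 5*k + 6 matches t_k.
Sum = s_(7) − s_(2); s_(7) = 14532, s_(2) = 32 ⇒ 14500.

Σ = 14500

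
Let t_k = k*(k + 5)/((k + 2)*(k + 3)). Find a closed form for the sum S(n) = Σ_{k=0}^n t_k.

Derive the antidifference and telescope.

r(k) = (k + 1)*(k + 2)*(k + 6)/(k*(k + 4)*(k + 5)) after simplifying.
Factor: A=k + 2; B=k + 4; C=k**2 + 5*k.
f must satisfy (k + 2)·f(k+1) − (k + 3)·f(k) = k**2 + 5*k.
d = 2 from the (1,1,2) case.
Coefficient equations give f(k) = k*(k - 1).
Then R = B(k−1)f/C = (k - 1)*(k + 3)/(k + 5), so s_k = R(k)·t_k = k*(k - 1)/(k + 2).
Δs = k*(k + 5)/(k**2 + 5*k + 6), as required.
Telescope: S(n) = s_(n+1) − s_(0) = n*(n + 1)/(n + 3) − (0) = n*(n + 1)/(n + 3).

S(n) = n*(n + 1)/(n + 3)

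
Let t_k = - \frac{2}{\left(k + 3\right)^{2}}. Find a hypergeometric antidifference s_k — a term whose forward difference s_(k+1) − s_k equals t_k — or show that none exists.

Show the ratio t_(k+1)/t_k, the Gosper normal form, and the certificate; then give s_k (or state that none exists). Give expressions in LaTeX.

none — t_k is not Gosper-summable

The ratio is (k + 3)**2/(k + 4)**2.
A = k**2 + 6*k + 9, B = k**2 + 8*k + 16, C = 1.
Solve (k**2 + 6*k + 9)·f(k+1) − (k**2 + 6*k + 9)·f(k) = 1.
From deg A=2, deg B=2, deg C=0: d=0.
Put f(k) = c0: A·f(k+1) − B(k−1)·f(k) − C = -1; need -1 = 0 — inconsistent ⇒ no f, not summable.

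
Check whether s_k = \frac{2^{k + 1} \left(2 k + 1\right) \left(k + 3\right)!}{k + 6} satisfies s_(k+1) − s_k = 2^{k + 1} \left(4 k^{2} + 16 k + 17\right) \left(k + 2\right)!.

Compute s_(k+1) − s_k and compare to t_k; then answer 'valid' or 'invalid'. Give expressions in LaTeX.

Invalid: residual - \frac{6 \cdot 2^{k} \left(4 k^{3} + 40 k^{2} + 111 k + 101\right) \left(k + 2\right)!}{\left(k + 6\right) \left(k + 7\right)} ≠ 0.

s_(k+1) = 2**(k + 2)*(2*k + 3)*factorial(k + 4)/(k + 7)
s_(k+1) − s_k = 2**(k + 1)*(4*k**3 + 44*k**2 + 141*k + 137)*factorial(k + 3)/((k + 6)*(k + 7))
(s_(k+1) − s_k) − t_k = -6*2**k*(4*k**3 + 40*k**2 + 111*k + 101)*factorial(k + 2)/((k + 6)*(k + 7))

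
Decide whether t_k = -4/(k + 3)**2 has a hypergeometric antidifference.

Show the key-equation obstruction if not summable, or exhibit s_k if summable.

No; the coefficient equations for f are inconsistent.

The ratio is (k + 3)**2/(k + 4)**2.
So A=k**2 + 6*k + 9 and B=k**2 + 8*k + 16, with C=1.
Need (k**2 + 6*k + 9)·f(k+1) − (k**2 + 6*k + 9)·f(k) = 1.
deg f ≤ 0 (via 2,2,0).
f = c0 ⇒ A·f(k+1) − B(k−1)·f(k) − C = -1. The system {-1 = 0} is inconsistent; no antidifference.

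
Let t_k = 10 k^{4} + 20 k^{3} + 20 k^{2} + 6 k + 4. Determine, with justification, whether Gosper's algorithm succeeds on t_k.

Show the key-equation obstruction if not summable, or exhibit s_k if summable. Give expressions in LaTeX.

Step 1: r(k) = (5*k**4 + 30*k**3 + 70*k**2 + 73*k + 30)/(5*k**4 + 10*k**3 + 10*k**2 + 3*k + 2).
A = 1, B = 1, C = k**4 + 2*k**3 + 2*k**2 + 3*k/5 + 2/5.
Need (1)·f(k+1) − (1)·f(k) = k**4 + 2*k**3 + 2*k**2 + 3*k/5 + 2/5.
Bound: deg f ≤ 5.
Coefficient equations give f(k) = k*(k**4 - k + 2)/5.
R(k) = B(k−1)·f(k)/C(k) = k*(k**4 - k + 2)/(5*k**4 + 10*k**3 + 10*k**2 + 3*k + 2); s_k = R·t_k = 2*k*(k**4 - k + 2).
Check: Δs_k = 10*k**4 + 20*k**3 + 20*k**2 + 6*k + 4. ✓

Yes. s_k = 2 k \left(k^{4} - k + 2\right).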